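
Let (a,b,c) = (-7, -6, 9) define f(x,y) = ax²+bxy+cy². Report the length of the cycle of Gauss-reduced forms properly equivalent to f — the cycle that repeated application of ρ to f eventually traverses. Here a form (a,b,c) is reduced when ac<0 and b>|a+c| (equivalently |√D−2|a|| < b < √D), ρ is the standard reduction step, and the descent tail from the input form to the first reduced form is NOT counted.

D = 288, ⌊√D⌋ = 16
descent: ρ → (9,6,-7)  [lands on river]
river: ρ → (-7,8,8)
river: ρ → (8,8,-7)
river: ρ → (-7,6,9)
river: ρ → (9,12,-4)
river: ρ → (-4,12,9)
ρ-cycle length = 6 (tail of 1 descent step not counted)

6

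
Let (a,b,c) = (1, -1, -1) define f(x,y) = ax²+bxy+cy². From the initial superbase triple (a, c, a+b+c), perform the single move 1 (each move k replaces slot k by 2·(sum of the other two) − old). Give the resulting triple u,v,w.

start (1,-1,-1) = (f(1,0),f(0,1),f(1,1))
replace slot 1: 2·((-1)+(-1)) − 1 = -5 → (-5,-1,-1)

-5,-1,-1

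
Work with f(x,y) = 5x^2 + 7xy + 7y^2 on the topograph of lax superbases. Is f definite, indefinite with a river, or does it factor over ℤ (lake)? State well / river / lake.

D = b²−4ac = 7² − 4·5·7 = -91
D < 0 ⇒ definite ⇒ every region one sign ⇒ single well

well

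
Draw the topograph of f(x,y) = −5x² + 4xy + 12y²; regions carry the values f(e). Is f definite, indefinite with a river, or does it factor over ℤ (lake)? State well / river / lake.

D = b²−4ac = 4² − 4·(-5)·12 = 256
D = 16² is a perfect square ⇒ form factors over ℤ ⇒ lakes

lake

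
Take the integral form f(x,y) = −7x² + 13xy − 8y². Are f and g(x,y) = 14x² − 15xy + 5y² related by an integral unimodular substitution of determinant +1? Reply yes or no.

D₁ = -55, D₂ = -55
f is negative-definite; reduce −f:
−f: translate: b→1 (≡-13 mod 14), so (7,-13,8)→(7,1,2)
−f: flip: (7,1,2)→(2,-1,7)
−f: reduced (well bottom): (2,-1,7) with a≤c, −a<b≤a
flip sign back: reduced form of f is (-2,1,-7)
g: translate: b→13 (≡-15 mod 28), so (14,-15,5)→(14,13,4)
g: flip: (14,13,4)→(4,-13,14)
g: translate: b→3 (≡-13 mod 8), so (4,-13,14)→(4,3,4)
g: reduced (well bottom): (4,3,4) with a≤c, −a<b≤a
reduced forms (-2, 1, -7) vs (4, 3, 4) ⇒ inequivalent

no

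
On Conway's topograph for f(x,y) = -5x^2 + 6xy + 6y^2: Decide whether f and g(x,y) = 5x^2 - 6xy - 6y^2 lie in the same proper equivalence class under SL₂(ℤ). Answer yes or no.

D₁ = 156, D₂ = 156
river cycle of f (length 6): (6, 6, -5), (-5, 4, 7), (7, 10, -2), (-2, 10, 7), (7, 4, -5), (-5, 6, 6)
river cycle of g (length 6): (-6, 6, 5), (5, 4, -7), (-7, 10, 2), (2, 10, -7), (-7, 4, 5), (5, 6, -6)
cycles differ ⇒ inequivalent

no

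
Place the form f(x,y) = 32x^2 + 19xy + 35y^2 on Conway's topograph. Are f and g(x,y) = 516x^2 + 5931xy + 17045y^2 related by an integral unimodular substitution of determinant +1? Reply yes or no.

D₁ = -4119, D₂ = -4119
f: reduced (well bottom): (32,19,35) with a≤c, −a<b≤a
g: translate: b→-261 (≡5931 mod 1032), so (516,5931,17045)→(516,-261,35)
g: flip: (516,-261,35)→(35,261,516)
g: translate: b→-19 (≡261 mod 70), so (35,261,516)→(35,-19,32)
g: flip: (35,-19,32)→(32,19,35)
g: reduced (well bottom): (32,19,35) with a≤c, −a<b≤a
reduced forms (32, 19, 35) vs (32, 19, 35) ⇒ equivalent

yes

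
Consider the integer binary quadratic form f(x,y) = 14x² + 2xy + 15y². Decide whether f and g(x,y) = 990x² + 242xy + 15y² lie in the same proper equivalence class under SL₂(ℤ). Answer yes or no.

D₁ = -836, D₂ = -836
f: reduced (well bottom): (14,2,15) with a≤c, −a<b≤a
g: flip: (990,242,15)→(15,-242,990)
g: translate: b→-2 (≡-242 mod 30), so (15,-242,990)→(15,-2,14)
g: flip: (15,-2,14)→(14,2,15)
g: reduced (well bottom): (14,2,15) with a≤c, −a<b≤a
reduced forms (14, 2, 15) vs (14, 2, 15) ⇒ equivalent

yes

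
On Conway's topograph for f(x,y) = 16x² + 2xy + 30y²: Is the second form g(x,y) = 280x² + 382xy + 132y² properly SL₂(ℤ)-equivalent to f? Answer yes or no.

D₁ = -1916, D₂ = -1916
f: reduced (well bottom): (16,2,30) with a≤c, −a<b≤a
g: translate: b→-178 (≡382 mod 560), so (280,382,132)→(280,-178,30)
g: flip: (280,-178,30)→(30,178,280)
g: translate: b→-2 (≡178 mod 60), so (30,178,280)→(30,-2,16)
g: flip: (30,-2,16)→(16,2,30)
g: reduced (well bottom): (16,2,30) with a≤c, −a<b≤a
reduced forms (16, 2, 30) vs (16, 2, 30) ⇒ equivalent

yes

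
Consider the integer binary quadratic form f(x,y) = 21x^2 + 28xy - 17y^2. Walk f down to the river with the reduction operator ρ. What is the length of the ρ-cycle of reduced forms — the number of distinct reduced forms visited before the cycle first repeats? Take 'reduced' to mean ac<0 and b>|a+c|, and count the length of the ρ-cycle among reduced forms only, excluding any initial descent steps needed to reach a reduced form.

D = 2212, ⌊√D⌋ = 47
river: ρ → (-17,40,9)
river: ρ → (9,32,-33)
river: ρ → (-33,34,8)
river: ρ → (8,46,-3)
river: ρ → (-3,44,23)
river: ρ → (23,2,-24)
river: ρ → (-24,46,1)
river: ρ → (1,46,-24)
river: ρ → (-24,2,23)
river: ρ → (23,44,-3)
river: ρ → (-3,46,8)
river: ρ → (8,34,-33)
river: ρ → (-33,32,9)
river: ρ → (9,40,-17)
river: ρ → (-17,28,21)
river: ρ → (21,14,-24)
river: ρ → (-24,34,11)
river: ρ → (11,32,-27)
river: ρ → (-27,22,16)
river: ρ → (16,42,-7)
river: ρ → (-7,42,16)
river: ρ → (16,22,-27)
river: ρ → (-27,32,11)
river: ρ → (11,34,-24)
river: ρ → (-24,14,21)
river: ρ → (21,28,-17)
ρ-cycle length = 26 (tail of 0 descent steps not counted)

26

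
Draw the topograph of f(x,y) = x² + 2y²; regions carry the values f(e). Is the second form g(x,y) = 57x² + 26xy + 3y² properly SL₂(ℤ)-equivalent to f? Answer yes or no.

D₁ = -8, D₂ = -8
f: reduced (well bottom): (1,0,2) with a≤c, −a<b≤a
g: flip: (57,26,3)→(3,-26,57)
g: translate: b→-2 (≡-26 mod 6), so (3,-26,57)→(3,-2,1)
g: flip: (3,-2,1)→(1,2,3)
g: translate: b→0 (≡2 mod 2), so (1,2,3)→(1,0,2)
g: reduced (well bottom): (1,0,2) with a≤c, −a<b≤a
reduced forms (1, 0, 2) vs (1, 0, 2) ⇒ equivalent

yes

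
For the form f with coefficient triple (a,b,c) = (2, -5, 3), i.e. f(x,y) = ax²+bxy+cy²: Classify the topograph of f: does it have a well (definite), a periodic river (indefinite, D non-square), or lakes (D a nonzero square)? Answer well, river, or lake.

D = b²−4ac = (-5)² − 4·2·3 = 1
D = 1² is a perfect square ⇒ form factors over ℤ ⇒ lakes

lake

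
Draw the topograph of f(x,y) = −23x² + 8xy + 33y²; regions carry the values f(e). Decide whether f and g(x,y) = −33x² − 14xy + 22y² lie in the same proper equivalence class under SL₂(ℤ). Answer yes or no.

D₁ = 3100, D₂ = 3100
river cycle of f (length 16): (-23, 54, 2), (2, 54, -23), (-23, 38, 18), (18, 34, -27), (-27, 20, 25), (25, 30, -22), (-22, 14, 33), (33, 52, -3), (-3, 50, 50), (50, 50, -3), … (6 more)
river cycle of g (length 16): (22, 14, -33), (-33, 52, 3), (3, 50, -50), (-50, 50, 3), (3, 52, -33), (-33, 14, 22), (22, 30, -25), (-25, 20, 27), (27, 34, -18), (-18, 38, 23), … (6 more)
cycles differ ⇒ inequivalent

no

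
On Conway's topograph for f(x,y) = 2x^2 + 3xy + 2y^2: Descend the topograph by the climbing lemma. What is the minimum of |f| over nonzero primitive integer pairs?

translate: b→-1 (≡3 mod 4), so (2,3,2)→(2,-1,1)
flip: (2,-1,1)→(1,1,2)
reduced (well bottom): (1,1,2) with a≤c, −a<b≤a
well minimum = a = 1

1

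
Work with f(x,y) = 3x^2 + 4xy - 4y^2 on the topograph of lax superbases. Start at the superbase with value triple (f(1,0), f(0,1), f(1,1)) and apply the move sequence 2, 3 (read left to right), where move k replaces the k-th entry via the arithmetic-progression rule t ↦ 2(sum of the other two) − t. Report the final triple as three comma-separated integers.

start (3,-4,3) = (f(1,0),f(0,1),f(1,1))
replace slot 2: 2·(3+3) − (-4) = 16 → (3,16,3)
replace slot 3: 2·(3+16) − 3 = 35 → (3,16,35)

3,16,35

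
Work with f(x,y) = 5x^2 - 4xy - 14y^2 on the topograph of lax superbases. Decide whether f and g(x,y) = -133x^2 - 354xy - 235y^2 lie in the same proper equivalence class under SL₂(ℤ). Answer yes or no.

D₁ = 296, D₂ = 296
river cycle of f (length 6): (5, 16, -2), (-2, 16, 5), (5, 14, -5), (-5, 16, 2), (2, 16, -5), (-5, 14, 5)
river cycle of g (length 6): (5, 16, -2), (-2, 16, 5), (5, 14, -5), (-5, 16, 2), (2, 16, -5), (-5, 14, 5)
cycles coincide ⇒ equivalent

yes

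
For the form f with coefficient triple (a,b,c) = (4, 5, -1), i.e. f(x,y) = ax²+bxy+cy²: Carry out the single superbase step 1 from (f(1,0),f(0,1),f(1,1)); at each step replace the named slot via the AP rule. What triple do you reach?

start (4,-1,8) = (f(1,0),f(0,1),f(1,1))
replace slot 1: 2·((-1)+8) − 4 = 10 → (10,-1,8)

10,-1,8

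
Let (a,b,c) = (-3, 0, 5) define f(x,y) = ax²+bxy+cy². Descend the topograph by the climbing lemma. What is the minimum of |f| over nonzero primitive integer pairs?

descent: ρ → (5,0,-3)
descent: ρ → (-3,6,2)  [lands on river]
river: ρ → (2,6,-3)
closes: descent 2, river 2
min |a| on river = 2

2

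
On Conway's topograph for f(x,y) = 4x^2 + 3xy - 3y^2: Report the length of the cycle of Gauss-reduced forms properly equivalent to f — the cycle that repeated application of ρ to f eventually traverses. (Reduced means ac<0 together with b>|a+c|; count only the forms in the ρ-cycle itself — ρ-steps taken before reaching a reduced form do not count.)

D = 57, ⌊√D⌋ = 7
river: ρ → (-3,3,4)
river: ρ → (4,5,-2)
river: ρ → (-2,7,1)
river: ρ → (1,7,-2)
river: ρ → (-2,5,4)
river: ρ → (4,3,-3)
ρ-cycle length = 6 (tail of 0 descent steps not counted)

6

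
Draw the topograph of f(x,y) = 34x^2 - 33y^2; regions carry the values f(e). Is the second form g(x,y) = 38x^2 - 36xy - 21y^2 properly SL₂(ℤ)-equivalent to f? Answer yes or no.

D₁ = 4488, D₂ = 4488
river cycle of f (length 2): (-33, 66, 1), (1, 66, -33)
river cycle of g (length 6): (-21, 36, 38), (38, 40, -19), (-19, 36, 42), (42, 48, -13), (-13, 56, 26), (26, 48, -21)
cycles differ ⇒ inequivalent

no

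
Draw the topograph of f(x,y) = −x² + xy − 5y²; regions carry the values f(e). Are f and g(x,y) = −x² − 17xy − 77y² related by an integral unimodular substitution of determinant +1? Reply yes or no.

D₁ = -19, D₂ = -19
f is negative-definite; reduce −f:
−f: translate: b→1 (≡-1 mod 2), so (1,-1,5)→(1,1,5)
−f: reduced (well bottom): (1,1,5) with a≤c, −a<b≤a
flip sign back: reduced form of f is (-1,-1,-5)
g is negative-definite; reduce −g:
−g: translate: b→1 (≡17 mod 2), so (1,17,77)→(1,1,5)
−g: reduced (well bottom): (1,1,5) with a≤c, −a<b≤a
flip sign back: reduced form of g is (-1,-1,-5)
reduced forms (-1, -1, -5) vs (-1, -1, -5) ⇒ equivalent

yes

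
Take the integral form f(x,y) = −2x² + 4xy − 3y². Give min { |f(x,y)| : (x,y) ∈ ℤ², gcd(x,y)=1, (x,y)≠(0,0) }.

translate: b→0 (≡-4 mod 4), so (2,-4,3)→(2,0,1)
flip: (2,0,1)→(1,0,2)
reduced (well bottom): (1,0,2) with a≤c, −a<b≤a
well minimum |f| = |-1| = 1 (negative-definite)

1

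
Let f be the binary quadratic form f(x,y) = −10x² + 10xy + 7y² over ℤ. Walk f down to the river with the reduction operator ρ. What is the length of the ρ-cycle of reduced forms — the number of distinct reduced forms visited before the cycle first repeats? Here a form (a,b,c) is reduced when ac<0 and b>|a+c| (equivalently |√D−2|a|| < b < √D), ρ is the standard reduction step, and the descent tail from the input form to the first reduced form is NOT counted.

D = 380, ⌊√D⌋ = 19
river: ρ → (7,18,-2)
river: ρ → (-2,18,7)
river: ρ → (7,10,-10)
river: ρ → (-10,10,7)
ρ-cycle length = 4 (tail of 0 descent steps not counted)

4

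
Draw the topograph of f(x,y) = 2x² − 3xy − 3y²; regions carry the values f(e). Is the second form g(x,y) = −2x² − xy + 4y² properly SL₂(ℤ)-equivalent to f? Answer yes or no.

D₁ = 33, D₂ = 33
river cycle of f (length 4): (-3, 3, 2), (2, 5, -1), (-1, 5, 2), (2, 3, -3)
river cycle of g (length 4): (-2, 3, 3), (3, 3, -2), (-2, 5, 1), (1, 5, -2)
cycles differ ⇒ inequivalent

no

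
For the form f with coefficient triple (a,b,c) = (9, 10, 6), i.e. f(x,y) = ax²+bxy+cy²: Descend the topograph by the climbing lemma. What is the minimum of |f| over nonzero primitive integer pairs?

translate: b→-8 (≡10 mod 18), so (9,10,6)→(9,-8,5)
flip: (9,-8,5)→(5,8,9)
translate: b→-2 (≡8 mod 10), so (5,8,9)→(5,-2,6)
reduced (well bottom): (5,-2,6) with a≤c, −a<b≤a
well minimum = a = 5

5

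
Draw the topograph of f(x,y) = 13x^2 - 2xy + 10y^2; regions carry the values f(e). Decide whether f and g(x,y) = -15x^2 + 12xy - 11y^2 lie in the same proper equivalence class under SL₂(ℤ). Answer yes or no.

D₁ = -516, D₂ = -516
f: flip: (13,-2,10)→(10,2,13)
f: reduced (well bottom): (10,2,13) with a≤c, −a<b≤a
g is negative-definite; reduce −g:
−g: flip: (15,-12,11)→(11,12,15)
−g: translate: b→-10 (≡12 mod 22), so (11,12,15)→(11,-10,14)
−g: reduced (well bottom): (11,-10,14) with a≤c, −a<b≤a
flip sign back: reduced form of g is (-11,10,-14)
reduced forms (10, 2, 13) vs (-11, 10, -14) ⇒ inequivalent

no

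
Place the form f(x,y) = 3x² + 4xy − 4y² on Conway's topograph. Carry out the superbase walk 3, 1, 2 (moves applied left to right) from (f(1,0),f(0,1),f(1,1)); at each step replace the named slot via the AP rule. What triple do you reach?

start (3,-4,3) = (f(1,0),f(0,1),f(1,1))
replace slot 3: 2·(3+(-4)) − 3 = -5 → (3,-4,-5)
replace slot 1: 2·((-4)+(-5)) − 3 = -21 → (-21,-4,-5)
replace slot 2: 2·((-21)+(-5)) − (-4) = -48 → (-21,-48,-5)

-21,-48,-5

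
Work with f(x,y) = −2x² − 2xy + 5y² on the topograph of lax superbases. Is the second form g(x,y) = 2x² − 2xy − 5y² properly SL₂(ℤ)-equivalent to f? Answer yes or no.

D₁ = 44, D₂ = 44
river cycle of f (length 2): (-2, 6, 1), (1, 6, -2)
river cycle of g (length 2): (2, 6, -1), (-1, 6, 2)
cycles differ ⇒ inequivalent

no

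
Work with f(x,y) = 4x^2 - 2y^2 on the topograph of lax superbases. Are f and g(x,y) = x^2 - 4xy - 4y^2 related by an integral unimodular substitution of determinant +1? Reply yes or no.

D₁ = 32, D₂ = 32
river cycle of f (length 2): (-2, 4, 2), (2, 4, -2)
river cycle of g (length 2): (-4, 4, 1), (1, 4, -4)
cycles differ ⇒ inequivalent

no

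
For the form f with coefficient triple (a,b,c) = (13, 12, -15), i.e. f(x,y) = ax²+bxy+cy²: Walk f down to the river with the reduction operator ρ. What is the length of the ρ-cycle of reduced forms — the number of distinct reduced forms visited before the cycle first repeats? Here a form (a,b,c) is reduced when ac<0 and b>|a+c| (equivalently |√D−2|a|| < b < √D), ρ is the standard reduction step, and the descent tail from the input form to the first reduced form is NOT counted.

D = 924, ⌊√D⌋ = 30
river: ρ → (-15,18,10)
river: ρ → (10,22,-11)
river: ρ → (-11,22,10)
river: ρ → (10,18,-15)
river: ρ → (-15,12,13)
river: ρ → (13,14,-14)
river: ρ → (-14,14,13)
river: ρ → (13,12,-15)
ρ-cycle length = 8 (tail of 0 descent steps not counted)

8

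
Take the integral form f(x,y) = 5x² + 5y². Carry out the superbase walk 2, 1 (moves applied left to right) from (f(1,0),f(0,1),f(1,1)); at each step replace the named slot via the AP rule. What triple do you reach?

start (5,5,10) = (f(1,0),f(0,1),f(1,1))
replace slot 2: 2·(5+10) − 5 = 25 → (5,25,10)
replace slot 1: 2·(25+10) − 5 = 65 → (65,25,10)

65,25,10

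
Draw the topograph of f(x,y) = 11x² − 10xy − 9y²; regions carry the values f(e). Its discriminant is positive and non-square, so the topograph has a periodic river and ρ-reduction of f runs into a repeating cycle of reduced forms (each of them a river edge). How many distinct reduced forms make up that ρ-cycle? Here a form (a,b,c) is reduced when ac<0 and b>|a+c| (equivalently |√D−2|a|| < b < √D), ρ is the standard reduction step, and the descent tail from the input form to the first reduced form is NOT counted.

D = 496, ⌊√D⌋ = 22
descent: ρ → (-9,10,11)  [lands on river]
river: ρ → (11,12,-8)
river: ρ → (-8,20,3)
river: ρ → (3,22,-1)
river: ρ → (-1,22,3)
river: ρ → (3,20,-8)
river: ρ → (-8,12,11)
river: ρ → (11,10,-9)
river: ρ → (-9,8,12)
river: ρ → (12,16,-5)
river: ρ → (-5,14,15)
river: ρ → (15,16,-4)
river: ρ → (-4,16,15)
river: ρ → (15,14,-5)
river: ρ → (-5,16,12)
river: ρ → (12,8,-9)
ρ-cycle length = 16 (tail of 1 descent step not counted)

16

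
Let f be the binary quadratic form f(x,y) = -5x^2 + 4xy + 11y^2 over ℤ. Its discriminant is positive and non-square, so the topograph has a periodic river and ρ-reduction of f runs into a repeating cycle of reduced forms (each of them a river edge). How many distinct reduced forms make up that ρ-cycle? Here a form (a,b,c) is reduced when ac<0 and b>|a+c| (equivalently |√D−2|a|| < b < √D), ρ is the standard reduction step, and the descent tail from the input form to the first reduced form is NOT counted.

D = 236, ⌊√D⌋ = 15
descent: ρ → (11,-4,-5)
descent: ρ → (-5,14,2)  [lands on river]
river: ρ → (2,14,-5)
river: ρ → (-5,6,10)
river: ρ → (10,14,-1)
river: ρ → (-1,14,10)
river: ρ → (10,6,-5)
ρ-cycle length = 6 (tail of 2 descent steps not counted)

6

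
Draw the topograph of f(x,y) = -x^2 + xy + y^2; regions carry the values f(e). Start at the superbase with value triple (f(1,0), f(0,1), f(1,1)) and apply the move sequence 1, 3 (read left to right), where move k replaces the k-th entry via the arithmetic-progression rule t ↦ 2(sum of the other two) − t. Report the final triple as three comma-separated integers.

start (-1,1,1) = (f(1,0),f(0,1),f(1,1))
replace slot 1: 2·(1+1) − (-1) = 5 → (5,1,1)
replace slot 3: 2·(5+1) − 1 = 11 → (5,1,11)

5,1,11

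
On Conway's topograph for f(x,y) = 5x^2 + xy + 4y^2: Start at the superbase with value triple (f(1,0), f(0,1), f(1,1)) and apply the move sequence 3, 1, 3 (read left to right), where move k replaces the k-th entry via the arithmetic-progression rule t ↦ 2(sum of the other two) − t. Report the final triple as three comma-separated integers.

start (5,4,10) = (f(1,0),f(0,1),f(1,1))
replace slot 3: 2·(5+4) − 10 = 8 → (5,4,8)
replace slot 1: 2·(4+8) − 5 = 19 → (19,4,8)
replace slot 3: 2·(19+4) − 8 = 38 → (19,4,38)

19,4,38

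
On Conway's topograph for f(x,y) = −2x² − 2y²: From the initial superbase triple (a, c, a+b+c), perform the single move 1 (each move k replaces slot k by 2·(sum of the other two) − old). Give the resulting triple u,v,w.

start (-2,-2,-4) = (f(1,0),f(0,1),f(1,1))
replace slot 1: 2·((-2)+(-4)) − (-2) = -10 → (-10,-2,-4)

-10,-2,-4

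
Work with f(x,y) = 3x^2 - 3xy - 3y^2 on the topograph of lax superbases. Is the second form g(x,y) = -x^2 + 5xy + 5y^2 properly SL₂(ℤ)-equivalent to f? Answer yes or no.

D₁ = 45, D₂ = 45
river cycle of f (length 2): (-3, 3, 3), (3, 3, -3)
river cycle of g (length 2): (5, 5, -1), (-1, 5, 5)
cycles differ ⇒ inequivalent

no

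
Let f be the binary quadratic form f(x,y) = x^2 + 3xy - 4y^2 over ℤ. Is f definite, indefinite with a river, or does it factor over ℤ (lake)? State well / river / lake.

D = b²−4ac = 3² − 4·1·(-4) = 25
D = 5² is a perfect square ⇒ form factors over ℤ ⇒ lakes

lake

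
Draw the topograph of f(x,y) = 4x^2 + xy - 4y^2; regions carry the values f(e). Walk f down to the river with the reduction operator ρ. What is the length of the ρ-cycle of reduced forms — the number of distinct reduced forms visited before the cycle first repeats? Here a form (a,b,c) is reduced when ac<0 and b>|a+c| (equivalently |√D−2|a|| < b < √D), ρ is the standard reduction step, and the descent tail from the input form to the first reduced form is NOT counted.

D = 65, ⌊√D⌋ = 8
river: ρ → (-4,7,1)
river: ρ → (1,7,-4)
river: ρ → (-4,1,4)
river: ρ → (4,7,-1)
river: ρ → (-1,7,4)
river: ρ → (4,1,-4)
ρ-cycle length = 6 (tail of 0 descent steps not counted)

6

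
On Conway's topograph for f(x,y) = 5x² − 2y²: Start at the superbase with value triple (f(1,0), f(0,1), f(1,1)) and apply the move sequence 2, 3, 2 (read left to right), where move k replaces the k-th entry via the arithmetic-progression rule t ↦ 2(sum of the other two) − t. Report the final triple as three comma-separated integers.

start (5,-2,3) = (f(1,0),f(0,1),f(1,1))
replace slot 2: 2·(5+3) − (-2) = 18 → (5,18,3)
replace slot 3: 2·(5+18) − 3 = 43 → (5,18,43)
replace slot 2: 2·(5+43) − 18 = 78 → (5,78,43)

5,78,43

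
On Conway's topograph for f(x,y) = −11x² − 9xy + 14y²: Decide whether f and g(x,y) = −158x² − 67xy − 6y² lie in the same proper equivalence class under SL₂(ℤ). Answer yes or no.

D₁ = 697, D₂ = 697
river cycle of f (length 18): (14, 9, -11), (-11, 13, 12), (12, 11, -12), (-12, 13, 11), (11, 9, -14), (-14, 19, 6), (6, 17, -17), (-17, 17, 6), (6, 19, -14), (-14, 9, 11), … (8 more)
river cycle of g (length 18): (-6, 19, 14), (14, 9, -11), (-11, 13, 12), (12, 11, -12), (-12, 13, 11), (11, 9, -14), (-14, 19, 6), (6, 17, -17), (-17, 17, 6), (6, 19, -14), … (8 more)
cycles coincide ⇒ equivalent

yes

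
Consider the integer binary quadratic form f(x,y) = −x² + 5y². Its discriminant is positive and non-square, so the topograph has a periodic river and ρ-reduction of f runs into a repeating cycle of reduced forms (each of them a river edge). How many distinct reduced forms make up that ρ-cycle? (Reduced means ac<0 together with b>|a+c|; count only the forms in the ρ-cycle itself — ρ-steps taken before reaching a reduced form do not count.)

D = 20, ⌊√D⌋ = 4
descent: ρ → (5,0,-1)
descent: ρ → (-1,4,1)  [lands on river]
river: ρ → (1,4,-1)
ρ-cycle length = 2 (tail of 2 descent steps not counted)

2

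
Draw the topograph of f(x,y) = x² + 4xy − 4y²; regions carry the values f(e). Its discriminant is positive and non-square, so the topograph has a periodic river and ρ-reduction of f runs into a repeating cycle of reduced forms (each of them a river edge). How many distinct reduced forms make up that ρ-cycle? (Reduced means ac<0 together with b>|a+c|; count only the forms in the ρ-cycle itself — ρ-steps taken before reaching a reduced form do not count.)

D = 32, ⌊√D⌋ = 5
river: ρ → (-4,4,1)
river: ρ → (1,4,-4)
ρ-cycle length = 2 (tail of 0 descent steps not counted)

2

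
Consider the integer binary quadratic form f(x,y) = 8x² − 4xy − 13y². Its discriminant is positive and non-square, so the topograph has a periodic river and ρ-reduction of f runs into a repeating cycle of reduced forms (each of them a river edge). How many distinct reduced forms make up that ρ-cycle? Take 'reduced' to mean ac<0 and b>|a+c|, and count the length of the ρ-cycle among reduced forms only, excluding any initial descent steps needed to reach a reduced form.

D = 432, ⌊√D⌋ = 20
descent: ρ → (-13,4,8)
descent: ρ → (8,12,-9)  [lands on river]
river: ρ → (-9,6,11)
river: ρ → (11,16,-4)
river: ρ → (-4,16,11)
river: ρ → (11,6,-9)
river: ρ → (-9,12,8)
river: ρ → (8,20,-1)
river: ρ → (-1,20,8)
ρ-cycle length = 8 (tail of 2 descent steps not counted)

8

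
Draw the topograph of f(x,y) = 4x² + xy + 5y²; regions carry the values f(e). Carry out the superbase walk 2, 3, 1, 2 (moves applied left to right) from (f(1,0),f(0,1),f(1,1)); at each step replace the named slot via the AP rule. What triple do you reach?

start (4,5,10) = (f(1,0),f(0,1),f(1,1))
replace slot 2: 2·(4+10) − 5 = 23 → (4,23,10)
replace slot 3: 2·(4+23) − 10 = 44 → (4,23,44)
replace slot 1: 2·(23+44) − 4 = 130 → (130,23,44)
replace slot 2: 2·(130+44) − 23 = 325 → (130,325,44)

130,325,44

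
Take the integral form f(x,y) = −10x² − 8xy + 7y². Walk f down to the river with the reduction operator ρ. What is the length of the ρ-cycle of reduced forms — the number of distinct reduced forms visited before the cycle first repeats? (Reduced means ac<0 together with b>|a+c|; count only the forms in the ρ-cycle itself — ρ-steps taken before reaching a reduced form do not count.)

D = 344, ⌊√D⌋ = 18
descent: ρ → (7,8,-10)  [lands on river]
river: ρ → (-10,12,5)
river: ρ → (5,18,-1)
river: ρ → (-1,18,5)
river: ρ → (5,12,-10)
river: ρ → (-10,8,7)
river: ρ → (7,6,-11)
river: ρ → (-11,16,2)
river: ρ → (2,16,-11)
river: ρ → (-11,6,7)
ρ-cycle length = 10 (tail of 1 descent step not counted)

10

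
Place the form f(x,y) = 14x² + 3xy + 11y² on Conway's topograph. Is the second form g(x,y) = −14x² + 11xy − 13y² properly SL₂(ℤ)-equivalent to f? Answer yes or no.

D₁ = -607, D₂ = -607
f: flip: (14,3,11)→(11,-3,14)
f: reduced (well bottom): (11,-3,14) with a≤c, −a<b≤a
g is negative-definite; reduce −g:
−g: flip: (14,-11,13)→(13,11,14)
−g: reduced (well bottom): (13,11,14) with a≤c, −a<b≤a
flip sign back: reduced form of g is (-13,-11,-14)
reduced forms (11, -3, 14) vs (-13, -11, -14) ⇒ inequivalent

no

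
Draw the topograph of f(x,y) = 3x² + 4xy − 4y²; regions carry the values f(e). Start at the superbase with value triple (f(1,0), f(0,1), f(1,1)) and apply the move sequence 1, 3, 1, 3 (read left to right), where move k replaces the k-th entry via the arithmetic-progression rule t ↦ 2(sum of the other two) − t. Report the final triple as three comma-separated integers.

start (3,-4,3) = (f(1,0),f(0,1),f(1,1))
replace slot 1: 2·((-4)+3) − 3 = -5 → (-5,-4,3)
replace slot 3: 2·((-5)+(-4)) − 3 = -21 → (-5,-4,-21)
replace slot 1: 2·((-4)+(-21)) − (-5) = -45 → (-45,-4,-21)
replace slot 3: 2·((-45)+(-4)) − (-21) = -77 → (-45,-4,-77)

-45,-4,-77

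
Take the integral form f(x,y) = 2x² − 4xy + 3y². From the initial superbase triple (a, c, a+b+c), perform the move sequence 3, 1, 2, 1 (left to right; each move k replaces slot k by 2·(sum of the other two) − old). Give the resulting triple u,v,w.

start (2,3,1) = (f(1,0),f(0,1),f(1,1))
replace slot 3: 2·(2+3) − 1 = 9 → (2,3,9)
replace slot 1: 2·(3+9) − 2 = 22 → (22,3,9)
replace slot 2: 2·(22+9) − 3 = 59 → (22,59,9)
replace slot 1: 2·(59+9) − 22 = 114 → (114,59,9)

114,59,9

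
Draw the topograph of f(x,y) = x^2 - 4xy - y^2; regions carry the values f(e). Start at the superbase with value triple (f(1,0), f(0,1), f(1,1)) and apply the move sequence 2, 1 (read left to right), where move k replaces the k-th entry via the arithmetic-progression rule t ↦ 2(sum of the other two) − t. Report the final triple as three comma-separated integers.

start (1,-1,-4) = (f(1,0),f(0,1),f(1,1))
replace slot 2: 2·(1+(-4)) − (-1) = -5 → (1,-5,-4)
replace slot 1: 2·((-5)+(-4)) − 1 = -19 → (-19,-5,-4)

-19,-5,-4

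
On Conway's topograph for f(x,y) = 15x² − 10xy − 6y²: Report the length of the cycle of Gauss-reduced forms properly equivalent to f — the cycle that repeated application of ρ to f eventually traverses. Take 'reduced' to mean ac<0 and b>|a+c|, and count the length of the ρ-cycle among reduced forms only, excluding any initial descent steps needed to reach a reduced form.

D = 460, ⌊√D⌋ = 21
descent: ρ → (-6,10,15)  [lands on river]
river: ρ → (15,20,-1)
river: ρ → (-1,20,15)
river: ρ → (15,10,-6)
river: ρ → (-6,14,11)
river: ρ → (11,8,-9)
river: ρ → (-9,10,10)
river: ρ → (10,10,-9)
river: ρ → (-9,8,11)
river: ρ → (11,14,-6)
ρ-cycle length = 10 (tail of 1 descent step not counted)

10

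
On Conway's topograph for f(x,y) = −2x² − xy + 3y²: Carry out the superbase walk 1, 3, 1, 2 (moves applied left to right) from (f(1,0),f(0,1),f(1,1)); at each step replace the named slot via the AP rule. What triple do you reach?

start (-2,3,0) = (f(1,0),f(0,1),f(1,1))
replace slot 1: 2·(3+0) − (-2) = 8 → (8,3,0)
replace slot 3: 2·(8+3) − 0 = 22 → (8,3,22)
replace slot 1: 2·(3+22) − 8 = 42 → (42,3,22)
replace slot 2: 2·(42+22) − 3 = 125 → (42,125,22)

42,125,22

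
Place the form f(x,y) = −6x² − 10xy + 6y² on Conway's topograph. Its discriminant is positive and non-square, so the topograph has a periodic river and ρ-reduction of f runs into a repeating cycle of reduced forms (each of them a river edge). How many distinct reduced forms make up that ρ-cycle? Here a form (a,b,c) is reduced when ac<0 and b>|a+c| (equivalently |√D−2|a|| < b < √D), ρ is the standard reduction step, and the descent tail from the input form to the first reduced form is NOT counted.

D = 244, ⌊√D⌋ = 15
descent: ρ → (6,10,-6)  [lands on river]
river: ρ → (-6,14,2)
river: ρ → (2,14,-6)
river: ρ → (-6,10,6)
river: ρ → (6,14,-2)
river: ρ → (-2,14,6)
ρ-cycle length = 6 (tail of 1 descent step not counted)

6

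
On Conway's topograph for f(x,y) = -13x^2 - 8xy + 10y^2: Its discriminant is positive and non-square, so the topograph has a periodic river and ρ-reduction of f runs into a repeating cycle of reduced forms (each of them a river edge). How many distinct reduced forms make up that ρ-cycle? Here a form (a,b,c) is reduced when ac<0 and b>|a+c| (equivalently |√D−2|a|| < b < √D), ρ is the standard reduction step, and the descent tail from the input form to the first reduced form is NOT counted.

D = 584, ⌊√D⌋ = 24
descent: ρ → (10,8,-13)  [lands on river]
river: ρ → (-13,18,5)
river: ρ → (5,22,-5)
river: ρ → (-5,18,13)
river: ρ → (13,8,-10)
river: ρ → (-10,12,11)
river: ρ → (11,10,-11)
river: ρ → (-11,12,10)
ρ-cycle length = 8 (tail of 1 descent step not counted)

8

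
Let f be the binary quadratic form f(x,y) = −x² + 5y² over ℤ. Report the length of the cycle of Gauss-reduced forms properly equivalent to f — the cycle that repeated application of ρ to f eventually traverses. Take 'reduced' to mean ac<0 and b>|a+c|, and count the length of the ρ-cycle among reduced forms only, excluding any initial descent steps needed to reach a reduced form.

D = 20, ⌊√D⌋ = 4
descent: ρ → (5,0,-1)
descent: ρ → (-1,4,1)  [lands on river]
river: ρ → (1,4,-1)
ρ-cycle length = 2 (tail of 2 descent steps not counted)

2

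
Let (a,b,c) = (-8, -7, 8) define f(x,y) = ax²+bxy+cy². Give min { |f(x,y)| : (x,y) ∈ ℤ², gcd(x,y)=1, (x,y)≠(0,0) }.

descent: ρ → (8,7,-8)  [lands on river]
river: ρ → (-8,9,7)
river: ρ → (7,5,-10)
river: ρ → (-10,15,2)
river: ρ → (2,17,-2)
river: ρ → (-2,15,10)
river: ρ → (10,5,-7)
river: ρ → (-7,9,8)
closes: descent 1, river 8
min |a| on river = 2

2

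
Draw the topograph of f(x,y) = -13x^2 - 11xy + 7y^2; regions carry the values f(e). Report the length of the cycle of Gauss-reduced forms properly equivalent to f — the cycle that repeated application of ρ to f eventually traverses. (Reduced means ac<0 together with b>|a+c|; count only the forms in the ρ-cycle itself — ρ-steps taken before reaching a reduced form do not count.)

D = 485, ⌊√D⌋ = 22
descent: ρ → (7,11,-13)  [lands on river]
river: ρ → (-13,15,5)
river: ρ → (5,15,-13)
river: ρ → (-13,11,7)
river: ρ → (7,17,-7)
river: ρ → (-7,11,13)
river: ρ → (13,15,-5)
river: ρ → (-5,15,13)
river: ρ → (13,11,-7)
river: ρ → (-7,17,7)
ρ-cycle length = 10 (tail of 1 descent step not counted)

10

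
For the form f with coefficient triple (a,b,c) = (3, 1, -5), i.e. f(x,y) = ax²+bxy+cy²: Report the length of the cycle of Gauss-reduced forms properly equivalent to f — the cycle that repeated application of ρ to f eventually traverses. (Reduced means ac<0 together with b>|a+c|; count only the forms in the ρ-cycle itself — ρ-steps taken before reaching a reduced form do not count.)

D = 61, ⌊√D⌋ = 7
descent: ρ → (-5,-1,3)
descent: ρ → (3,7,-1)  [lands on river]
river: ρ → (-1,7,3)
river: ρ → (3,5,-3)
river: ρ → (-3,7,1)
river: ρ → (1,7,-3)
river: ρ → (-3,5,3)
ρ-cycle length = 6 (tail of 2 descent steps not counted)

6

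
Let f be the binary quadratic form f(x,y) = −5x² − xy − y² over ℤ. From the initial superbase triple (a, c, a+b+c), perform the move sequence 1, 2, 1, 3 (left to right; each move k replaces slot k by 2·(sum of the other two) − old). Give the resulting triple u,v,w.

start (-5,-1,-7) = (f(1,0),f(0,1),f(1,1))
replace slot 1: 2·((-1)+(-7)) − (-5) = -11 → (-11,-1,-7)
replace slot 2: 2·((-11)+(-7)) − (-1) = -35 → (-11,-35,-7)
replace slot 1: 2·((-35)+(-7)) − (-11) = -73 → (-73,-35,-7)
replace slot 3: 2·((-73)+(-35)) − (-7) = -209 → (-73,-35,-209)

-73,-35,-209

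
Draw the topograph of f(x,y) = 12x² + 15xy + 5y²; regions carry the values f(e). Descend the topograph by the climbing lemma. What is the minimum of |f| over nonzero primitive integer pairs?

translate: b→-9 (≡15 mod 24), so (12,15,5)→(12,-9,2)
flip: (12,-9,2)→(2,9,12)
translate: b→1 (≡9 mod 4), so (2,9,12)→(2,1,2)
reduced (well bottom): (2,1,2) with a≤c, −a<b≤a
well minimum = a = 2

2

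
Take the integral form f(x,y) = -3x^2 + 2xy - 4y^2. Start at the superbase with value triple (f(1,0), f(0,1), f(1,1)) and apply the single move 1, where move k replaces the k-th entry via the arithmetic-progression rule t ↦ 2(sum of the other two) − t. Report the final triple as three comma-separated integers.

start (-3,-4,-5) = (f(1,0),f(0,1),f(1,1))
replace slot 1: 2·((-4)+(-5)) − (-3) = -15 → (-15,-4,-5)

-15,-4,-5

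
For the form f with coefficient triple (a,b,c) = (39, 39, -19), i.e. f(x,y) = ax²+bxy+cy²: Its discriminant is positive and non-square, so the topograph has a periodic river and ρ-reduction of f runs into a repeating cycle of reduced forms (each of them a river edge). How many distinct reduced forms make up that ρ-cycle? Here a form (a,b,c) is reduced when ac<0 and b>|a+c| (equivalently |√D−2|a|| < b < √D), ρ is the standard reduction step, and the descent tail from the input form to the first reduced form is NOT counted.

D = 4485, ⌊√D⌋ = 66
river: ρ → (-19,37,41)
river: ρ → (41,45,-15)
river: ρ → (-15,45,41)
river: ρ → (41,37,-19)
river: ρ → (-19,39,39)
river: ρ → (39,39,-19)
ρ-cycle length = 6 (tail of 0 descent steps not counted)

6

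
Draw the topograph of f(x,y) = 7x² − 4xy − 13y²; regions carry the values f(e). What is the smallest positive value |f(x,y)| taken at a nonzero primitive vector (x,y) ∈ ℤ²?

descent: ρ → (-13,4,7)
descent: ρ → (7,10,-10)  [lands on river]
river: ρ → (-10,10,7)
river: ρ → (7,18,-2)
river: ρ → (-2,18,7)
closes: descent 2, river 4
min |a| on river = 2

2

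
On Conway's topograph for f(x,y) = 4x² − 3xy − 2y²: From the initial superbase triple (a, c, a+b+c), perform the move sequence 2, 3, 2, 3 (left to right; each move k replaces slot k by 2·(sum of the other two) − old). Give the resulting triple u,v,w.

start (4,-2,-1) = (f(1,0),f(0,1),f(1,1))
replace slot 2: 2·(4+(-1)) − (-2) = 8 → (4,8,-1)
replace slot 3: 2·(4+8) − (-1) = 25 → (4,8,25)
replace slot 2: 2·(4+25) − 8 = 50 → (4,50,25)
replace slot 3: 2·(4+50) − 25 = 83 → (4,50,83)

4,50,83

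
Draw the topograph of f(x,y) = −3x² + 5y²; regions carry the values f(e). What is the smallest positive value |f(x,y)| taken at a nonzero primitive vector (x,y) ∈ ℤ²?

descent: ρ → (5,0,-3)
descent: ρ → (-3,6,2)  [lands on river]
river: ρ → (2,6,-3)
closes: descent 2, river 2
min |a| on river = 2

2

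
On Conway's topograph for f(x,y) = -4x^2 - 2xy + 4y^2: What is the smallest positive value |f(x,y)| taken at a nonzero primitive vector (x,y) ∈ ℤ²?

descent: ρ → (4,2,-4)  [lands on river]
river: ρ → (-4,6,2)
river: ρ → (2,6,-4)
river: ρ → (-4,2,4)
river: ρ → (4,6,-2)
river: ρ → (-2,6,4)
closes: descent 1, river 6
min |a| on river = 2

2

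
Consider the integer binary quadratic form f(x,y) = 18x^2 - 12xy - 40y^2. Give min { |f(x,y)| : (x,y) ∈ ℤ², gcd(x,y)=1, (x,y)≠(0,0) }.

descent: ρ → (-40,12,18)
descent: ρ → (18,24,-34)  [lands on river]
river: ρ → (-34,44,8)
river: ρ → (8,52,-10)
river: ρ → (-10,48,18)
closes: descent 2, river 4
min |a| on river = 8

8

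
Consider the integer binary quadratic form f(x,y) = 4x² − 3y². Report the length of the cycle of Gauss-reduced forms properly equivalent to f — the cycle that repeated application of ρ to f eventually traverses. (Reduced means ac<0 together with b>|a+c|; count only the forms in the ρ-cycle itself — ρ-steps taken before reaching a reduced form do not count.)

D = 48, ⌊√D⌋ = 6
descent: ρ → (-3,6,1)  [lands on river]
river: ρ → (1,6,-3)
ρ-cycle length = 2 (tail of 1 descent step not counted)

2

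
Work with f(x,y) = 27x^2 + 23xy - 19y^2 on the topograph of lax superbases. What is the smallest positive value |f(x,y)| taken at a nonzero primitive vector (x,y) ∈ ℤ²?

river: ρ → (-19,15,31)
river: ρ → (31,47,-3)
river: ρ → (-3,49,15)
river: ρ → (15,41,-15)
river: ρ → (-15,49,3)
river: ρ → (3,47,-31)
river: ρ → (-31,15,19)
river: ρ → (19,23,-27)
river: ρ → (-27,31,15)
river: ρ → (15,29,-29)
river: ρ → (-29,29,15)
river: ρ → (15,31,-27)
river: ρ → (-27,23,19)
river: ρ → (19,15,-31)
river: ρ → (-31,47,3)
river: ρ → (3,49,-15)
river: ρ → (-15,41,15)
river: ρ → (15,49,-3)
river: ρ → (-3,47,31)
river: ρ → (31,15,-19)
river: ρ → (-19,23,27)
river: ρ → (27,31,-15)
river: ρ → (-15,29,29)
river: ρ → (29,29,-15)
river: ρ → (-15,31,27)
river: ρ → (27,23,-19)
closes: descent 0, river 26
min |a| on river = 3

3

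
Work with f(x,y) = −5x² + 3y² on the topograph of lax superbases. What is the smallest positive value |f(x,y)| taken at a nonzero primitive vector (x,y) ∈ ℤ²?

descent: ρ → (3,6,-2)  [lands on river]
river: ρ → (-2,6,3)
closes: descent 1, river 2
min |a| on river = 2

2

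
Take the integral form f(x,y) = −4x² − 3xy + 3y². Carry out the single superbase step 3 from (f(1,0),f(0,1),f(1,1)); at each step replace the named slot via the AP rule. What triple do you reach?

start (-4,3,-4) = (f(1,0),f(0,1),f(1,1))
replace slot 3: 2·((-4)+3) − (-4) = 2 → (-4,3,2)

-4,3,2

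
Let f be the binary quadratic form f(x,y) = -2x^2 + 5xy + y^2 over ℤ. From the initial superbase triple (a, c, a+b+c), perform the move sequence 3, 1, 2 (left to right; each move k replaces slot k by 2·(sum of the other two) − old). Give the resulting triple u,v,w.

start (-2,1,4) = (f(1,0),f(0,1),f(1,1))
replace slot 3: 2·((-2)+1) − 4 = -6 → (-2,1,-6)
replace slot 1: 2·(1+(-6)) − (-2) = -8 → (-8,1,-6)
replace slot 2: 2·((-8)+(-6)) − 1 = -29 → (-8,-29,-6)

-8,-29,-6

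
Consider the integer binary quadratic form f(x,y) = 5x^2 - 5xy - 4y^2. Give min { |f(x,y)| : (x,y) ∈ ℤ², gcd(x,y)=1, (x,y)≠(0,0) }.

descent: ρ → (-4,5,5)  [lands on river]
river: ρ → (5,5,-4)
river: ρ → (-4,3,6)
river: ρ → (6,9,-1)
river: ρ → (-1,9,6)
river: ρ → (6,3,-4)
closes: descent 1, river 6
min |a| on river = 1

1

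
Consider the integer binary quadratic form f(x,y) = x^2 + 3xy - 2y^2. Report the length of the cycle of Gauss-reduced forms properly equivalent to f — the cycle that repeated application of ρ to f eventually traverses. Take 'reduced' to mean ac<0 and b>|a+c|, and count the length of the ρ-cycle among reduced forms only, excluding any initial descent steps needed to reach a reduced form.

D = 17, ⌊√D⌋ = 4
river: ρ → (-2,1,2)
river: ρ → (2,3,-1)
river: ρ → (-1,3,2)
river: ρ → (2,1,-2)
river: ρ → (-2,3,1)
river: ρ → (1,3,-2)
ρ-cycle length = 6 (tail of 0 descent steps not counted)

6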